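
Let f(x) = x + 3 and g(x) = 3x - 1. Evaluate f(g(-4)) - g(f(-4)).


f(g(-4)) = -10
g(f(-4)) = -4
Difference = -6

-6


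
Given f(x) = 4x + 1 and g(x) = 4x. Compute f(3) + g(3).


f(3) = 13
g(3) = 12
Sum = 25

25


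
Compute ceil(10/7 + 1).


10/7 = 1.4286
1.4286 + 1 = 2.4286
ceil(2.4286) = 3

3


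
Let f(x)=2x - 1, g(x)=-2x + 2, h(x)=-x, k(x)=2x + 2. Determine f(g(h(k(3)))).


k(3) = 8
h(8) = -8
g(-8) = 18
f(18) = 35

35


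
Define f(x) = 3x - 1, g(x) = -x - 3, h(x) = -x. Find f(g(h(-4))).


-22


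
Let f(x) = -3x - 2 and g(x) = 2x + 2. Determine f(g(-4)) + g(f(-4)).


f(g(-4)) = 16
g(f(-4)) = 22
Sum = 38

38


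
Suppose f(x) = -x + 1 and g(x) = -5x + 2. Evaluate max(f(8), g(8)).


f(8) = -7
g(8) = -38
max = -7

-7


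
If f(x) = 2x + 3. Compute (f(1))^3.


f(1) = 5
(5)^3 = 125

125


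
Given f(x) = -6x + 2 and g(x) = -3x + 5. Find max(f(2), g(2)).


f(2) = -10
g(2) = -1
max = -1

-1


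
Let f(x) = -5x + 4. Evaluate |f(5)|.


21


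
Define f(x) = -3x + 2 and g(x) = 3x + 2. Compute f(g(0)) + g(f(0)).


f(g(0)) = -4
g(f(0)) = 8
Sum = 4

4


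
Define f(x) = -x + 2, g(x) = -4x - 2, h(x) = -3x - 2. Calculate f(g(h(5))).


h(5) = -17
g(-17) = 66
f(66) = -64

-64


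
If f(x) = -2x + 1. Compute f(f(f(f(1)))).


f(1) = -1
f(-1) = 3
f(3) = -5
f(-5) = 11

11


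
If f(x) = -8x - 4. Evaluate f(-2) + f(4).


f(-2) = 12
f(4) = -36
Sum = -24

-24


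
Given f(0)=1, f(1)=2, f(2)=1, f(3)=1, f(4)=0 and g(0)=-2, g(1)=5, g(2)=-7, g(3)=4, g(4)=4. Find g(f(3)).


f(3) = 1
g(1) = 5

5


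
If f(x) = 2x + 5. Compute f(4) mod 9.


f(4) = 13
13 mod 9 = 4

4


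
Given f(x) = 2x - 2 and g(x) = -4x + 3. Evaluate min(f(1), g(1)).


f(1) = 0
g(1) = -1
min = -1

-1


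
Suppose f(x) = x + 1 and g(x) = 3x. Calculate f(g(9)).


g(9) = 27
f(27) = 28

28


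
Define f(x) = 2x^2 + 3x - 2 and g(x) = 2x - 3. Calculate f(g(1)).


g(1) = -1
f(-1) = 2*(-1)^2 + 3*(-1) - 2 = -3

-3


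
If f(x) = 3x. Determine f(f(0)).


f(0) = 0
f(0) = 0

0


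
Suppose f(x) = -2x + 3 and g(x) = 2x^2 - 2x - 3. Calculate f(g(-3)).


g(-3) = 21
f(21) = -39

-39


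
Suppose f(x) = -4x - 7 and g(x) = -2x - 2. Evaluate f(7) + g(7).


f(7) = -35
g(7) = -16
Sum = -51

-51


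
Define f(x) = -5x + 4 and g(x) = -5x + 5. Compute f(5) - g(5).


f(5) = -21
g(5) = -20
Difference = -1

-1


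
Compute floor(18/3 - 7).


18/3 = 6
6 - 7 = -1
floor(-1) = -1

-1


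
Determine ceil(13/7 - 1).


1


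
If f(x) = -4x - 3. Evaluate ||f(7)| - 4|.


f(7) = -31
|-31| = 31
|31 - 4| = 27

27


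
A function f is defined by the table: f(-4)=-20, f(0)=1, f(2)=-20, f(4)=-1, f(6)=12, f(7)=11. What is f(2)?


Reading from the table at x = 2

-20


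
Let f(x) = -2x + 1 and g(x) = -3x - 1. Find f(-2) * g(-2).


f(-2) = 5
g(-2) = 5
Product = 25

25


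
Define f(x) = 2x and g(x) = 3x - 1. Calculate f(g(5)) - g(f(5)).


f(g(5)) = 28
g(f(5)) = 29
Difference = -1

-1


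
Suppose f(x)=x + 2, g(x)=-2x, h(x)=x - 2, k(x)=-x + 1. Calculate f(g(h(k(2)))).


k(2) = -1
h(-1) = -3
g(-3) = 6
f(6) = 8

8


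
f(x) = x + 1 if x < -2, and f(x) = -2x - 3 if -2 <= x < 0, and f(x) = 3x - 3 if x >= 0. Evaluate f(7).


7 satisfies x >= 0
f(7) = 18

18


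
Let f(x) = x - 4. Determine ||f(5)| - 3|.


f(5) = 1
|1| = 1
|1 - 3| = 2

2


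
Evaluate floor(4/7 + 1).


4/7 = 0.5714
0.5714 + 1 = 1.5714
floor(1.5714) = 1

1


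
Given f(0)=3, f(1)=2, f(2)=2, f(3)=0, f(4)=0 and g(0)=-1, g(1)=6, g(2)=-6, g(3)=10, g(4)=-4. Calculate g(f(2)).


f(2) = 2
g(2) = -6

-6


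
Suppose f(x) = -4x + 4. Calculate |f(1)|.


f(1) = 0
|0| = 0

0


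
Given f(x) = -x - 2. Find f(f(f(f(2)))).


f(2) = -4
f(-4) = 2
f(2) = -4
f(-4) = 2

2


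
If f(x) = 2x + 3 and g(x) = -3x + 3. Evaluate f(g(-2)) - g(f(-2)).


15


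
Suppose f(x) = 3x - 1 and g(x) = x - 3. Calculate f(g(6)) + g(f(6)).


f(g(6)) = 8
g(f(6)) = 14
Sum = 22

22


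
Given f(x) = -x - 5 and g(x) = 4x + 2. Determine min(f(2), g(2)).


-7


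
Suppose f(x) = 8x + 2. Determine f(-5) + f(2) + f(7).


f(-5) = -38
f(2) = 18
f(7) = 58
Sum = 38

38


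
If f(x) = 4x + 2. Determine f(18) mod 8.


f(18) = 74
74 mod 8 = 2

2


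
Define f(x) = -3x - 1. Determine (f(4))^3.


f(4) = -13
(-13)^3 = -2197

-2197


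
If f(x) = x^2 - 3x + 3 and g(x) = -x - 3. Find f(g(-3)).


g(-3) = 0
f(0) = 1*(0)^2 - 3*(0) + 3 = 3

3


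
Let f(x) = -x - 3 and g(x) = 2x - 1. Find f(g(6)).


g(6) = 11
f(11) = -14

-14


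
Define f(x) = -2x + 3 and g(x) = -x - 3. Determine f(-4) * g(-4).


f(-4) = 11
g(-4) = 1
Product = 11

11


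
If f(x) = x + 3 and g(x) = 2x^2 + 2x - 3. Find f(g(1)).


g(1) = 1
f(1) = 4

4


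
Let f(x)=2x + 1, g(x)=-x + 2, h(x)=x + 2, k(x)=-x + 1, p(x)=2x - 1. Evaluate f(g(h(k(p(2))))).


5


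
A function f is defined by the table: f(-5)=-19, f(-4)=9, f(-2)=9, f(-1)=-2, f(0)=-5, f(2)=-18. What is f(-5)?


Reading from the table at x = -5

-19


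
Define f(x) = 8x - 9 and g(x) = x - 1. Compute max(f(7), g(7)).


f(7) = 47
g(7) = 6
max = 47

47


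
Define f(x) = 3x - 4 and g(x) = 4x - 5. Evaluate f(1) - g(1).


f(1) = -1
g(1) = -1
Difference = 0

0


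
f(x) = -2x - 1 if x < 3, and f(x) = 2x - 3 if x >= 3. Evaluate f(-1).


-1 satisfies x < 3
f(-1) = 1

1


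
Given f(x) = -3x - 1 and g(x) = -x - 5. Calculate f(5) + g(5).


-26


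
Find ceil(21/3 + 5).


12


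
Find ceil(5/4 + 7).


5/4 = 1.25
1.25 + 7 = 8.25
ceil(8.25) = 9

9


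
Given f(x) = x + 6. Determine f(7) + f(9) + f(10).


44


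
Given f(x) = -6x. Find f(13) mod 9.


f(13) = -78
-78 mod 9 = 3

3


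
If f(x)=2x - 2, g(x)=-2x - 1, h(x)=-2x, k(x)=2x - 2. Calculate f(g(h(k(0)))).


k(0) = -2
h(-2) = 4
g(4) = -9
f(-9) = -20

-20


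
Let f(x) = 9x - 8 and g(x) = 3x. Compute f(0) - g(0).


f(0) = -8
g(0) = 0
Difference = -8

-8


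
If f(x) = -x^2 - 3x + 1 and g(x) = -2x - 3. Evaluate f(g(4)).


g(4) = -11
f(-11) = (-1)*(-11)^2 - 3*(-11) + 1 = -87

-87


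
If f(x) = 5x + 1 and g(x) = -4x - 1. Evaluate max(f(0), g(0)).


1


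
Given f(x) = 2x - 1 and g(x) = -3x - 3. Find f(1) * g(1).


f(1) = 1
g(1) = -6
Product = -6

-6


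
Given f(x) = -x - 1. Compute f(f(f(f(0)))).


f(0) = -1
f(-1) = 0
f(0) = -1
f(-1) = 0

0


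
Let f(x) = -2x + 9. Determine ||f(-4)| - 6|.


11


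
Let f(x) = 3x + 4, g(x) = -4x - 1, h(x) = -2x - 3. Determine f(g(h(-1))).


h(-1) = -1
g(-1) = 3
f(3) = 13

13


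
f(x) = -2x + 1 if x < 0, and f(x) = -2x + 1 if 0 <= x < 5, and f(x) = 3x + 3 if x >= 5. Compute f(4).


4 satisfies 0 <= x < 5
f(4) = -7

-7


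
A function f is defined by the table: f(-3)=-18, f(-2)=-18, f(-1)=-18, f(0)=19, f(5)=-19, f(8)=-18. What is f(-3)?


-18


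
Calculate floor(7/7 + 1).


7/7 = 1
1 + 1 = 2
floor(2) = 2

2


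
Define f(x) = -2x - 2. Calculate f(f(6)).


f(6) = -14
f(-14) = 26

26


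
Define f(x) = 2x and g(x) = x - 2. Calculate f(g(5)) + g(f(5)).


f(g(5)) = 6
g(f(5)) = 8
Sum = 14

14


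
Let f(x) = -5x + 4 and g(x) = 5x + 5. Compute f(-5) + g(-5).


9


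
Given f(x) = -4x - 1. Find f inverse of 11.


Solve -4x - 1 = 11
x = (11 + 1) / (-4) = -3

-3


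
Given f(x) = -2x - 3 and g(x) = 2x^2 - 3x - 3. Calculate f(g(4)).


-37


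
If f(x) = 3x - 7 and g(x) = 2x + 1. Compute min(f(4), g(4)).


f(4) = 5
g(4) = 9
min = 5

5


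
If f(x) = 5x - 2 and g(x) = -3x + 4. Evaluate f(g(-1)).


33


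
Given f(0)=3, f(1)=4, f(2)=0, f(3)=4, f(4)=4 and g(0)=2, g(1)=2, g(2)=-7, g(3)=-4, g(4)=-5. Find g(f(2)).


f(2) = 0
g(0) = 2

2


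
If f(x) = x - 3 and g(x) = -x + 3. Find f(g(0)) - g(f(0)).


f(g(0)) = 0
g(f(0)) = 6
Difference = -6

-6


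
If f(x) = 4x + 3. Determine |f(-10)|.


f(-10) = -37
|-37| = 37

37


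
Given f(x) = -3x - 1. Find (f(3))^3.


f(3) = -10
(-10)^3 = -1000

-1000


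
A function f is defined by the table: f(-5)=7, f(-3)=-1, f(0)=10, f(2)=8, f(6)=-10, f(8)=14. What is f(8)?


Reading from the table at x = 8

14


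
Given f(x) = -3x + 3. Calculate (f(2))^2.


f(2) = -3
(-3)^2 = 9

9


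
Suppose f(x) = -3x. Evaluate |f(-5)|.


15


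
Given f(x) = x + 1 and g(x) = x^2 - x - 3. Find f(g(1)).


g(1) = -3
f(-3) = -2

-2


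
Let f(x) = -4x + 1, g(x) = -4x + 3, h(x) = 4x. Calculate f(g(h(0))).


-11


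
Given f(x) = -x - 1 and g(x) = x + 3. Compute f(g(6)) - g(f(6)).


-6


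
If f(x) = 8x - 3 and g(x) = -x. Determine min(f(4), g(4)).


-4


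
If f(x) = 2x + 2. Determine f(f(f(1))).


f(1) = 4
f(4) = 10
f(10) = 22

22


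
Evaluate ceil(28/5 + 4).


10


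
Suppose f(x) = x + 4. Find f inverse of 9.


Solve x + 4 = 9
x = (9 - 4) / 1 = 5

5


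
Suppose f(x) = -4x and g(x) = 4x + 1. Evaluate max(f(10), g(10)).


f(10) = -40
g(10) = 41
max = 41

41


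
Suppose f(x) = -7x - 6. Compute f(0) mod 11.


5


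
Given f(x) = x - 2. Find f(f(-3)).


f(-3) = -5
f(-5) = -7

-7


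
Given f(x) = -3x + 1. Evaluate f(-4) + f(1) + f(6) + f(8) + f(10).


-58


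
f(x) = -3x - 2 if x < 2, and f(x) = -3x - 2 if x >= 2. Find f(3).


3 satisfies x >= 2
f(3) = -11

-11


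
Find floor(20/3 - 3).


20/3 = 6.6667
6.6667 - 3 = 3.6667
floor(3.6667) = 3

3


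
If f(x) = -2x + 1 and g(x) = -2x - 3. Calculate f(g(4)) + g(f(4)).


f(g(4)) = 23
g(f(4)) = 11
Sum = 34

34


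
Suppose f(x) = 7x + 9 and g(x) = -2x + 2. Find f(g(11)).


g(11) = -20
f(-20) = -131

-131


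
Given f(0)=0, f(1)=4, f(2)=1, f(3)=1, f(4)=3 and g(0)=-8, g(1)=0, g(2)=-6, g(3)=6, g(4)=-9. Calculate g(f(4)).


f(4) = 3
g(3) = 6

6


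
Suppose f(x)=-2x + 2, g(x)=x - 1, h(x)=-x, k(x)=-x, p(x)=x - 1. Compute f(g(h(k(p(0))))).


p(0) = -1
k(-1) = 1
h(1) = -1
g(-1) = -2
f(-2) = 6

6


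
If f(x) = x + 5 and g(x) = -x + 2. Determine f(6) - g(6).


f(6) = 11
g(6) = -4
Difference = 15

15


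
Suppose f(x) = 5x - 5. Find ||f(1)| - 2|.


2


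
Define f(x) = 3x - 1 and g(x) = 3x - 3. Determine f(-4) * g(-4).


195


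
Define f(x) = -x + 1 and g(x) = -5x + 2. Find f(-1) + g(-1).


f(-1) = 2
g(-1) = 7
Sum = 9

9


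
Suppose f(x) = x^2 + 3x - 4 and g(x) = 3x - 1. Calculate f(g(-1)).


g(-1) = -4
f(-4) = 1*(-4)^2 + 3*(-4) - 4 = 0

0


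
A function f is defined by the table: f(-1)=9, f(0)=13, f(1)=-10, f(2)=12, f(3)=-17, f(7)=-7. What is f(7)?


Reading from the table at x = 7

-7


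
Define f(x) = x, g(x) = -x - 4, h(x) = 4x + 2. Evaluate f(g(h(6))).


h(6) = 26
g(26) = -30
f(-30) = -30

-30


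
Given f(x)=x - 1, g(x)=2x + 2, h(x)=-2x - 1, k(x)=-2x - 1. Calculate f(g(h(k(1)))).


11


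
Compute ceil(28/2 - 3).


11


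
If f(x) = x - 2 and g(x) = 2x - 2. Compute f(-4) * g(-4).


f(-4) = -6
g(-4) = -10
Product = 60

60


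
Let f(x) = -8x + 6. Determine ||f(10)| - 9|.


f(10) = -74
|-74| = 74
|74 - 9| = 65

65


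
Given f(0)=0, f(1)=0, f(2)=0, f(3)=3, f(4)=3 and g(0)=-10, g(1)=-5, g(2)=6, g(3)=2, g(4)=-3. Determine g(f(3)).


f(3) = 3
g(3) = 2

2


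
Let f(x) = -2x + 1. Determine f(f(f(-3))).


f(-3) = 7
f(7) = -13
f(-13) = 27

27


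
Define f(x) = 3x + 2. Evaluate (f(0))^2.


4


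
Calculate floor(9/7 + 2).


9/7 = 1.2857
1.2857 + 2 = 3.2857
floor(3.2857) = 3

3


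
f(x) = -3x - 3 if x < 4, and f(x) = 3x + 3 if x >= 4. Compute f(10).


33


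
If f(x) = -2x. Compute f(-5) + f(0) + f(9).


f(-5) = 10
f(0) = 0
f(9) = -18
Sum = -8

-8


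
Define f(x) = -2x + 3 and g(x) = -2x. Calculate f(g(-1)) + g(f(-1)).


-11


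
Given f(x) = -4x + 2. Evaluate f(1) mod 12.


f(1) = -2
-2 mod 12 = 10

10


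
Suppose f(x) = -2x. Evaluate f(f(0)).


f(0) = 0
f(0) = 0

0


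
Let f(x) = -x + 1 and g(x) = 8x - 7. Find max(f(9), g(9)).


f(9) = -8
g(9) = 65
max = 65

65


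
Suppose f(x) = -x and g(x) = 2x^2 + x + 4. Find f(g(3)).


-25


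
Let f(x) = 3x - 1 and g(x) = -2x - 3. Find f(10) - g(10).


f(10) = 29
g(10) = -23
Difference = 52

52


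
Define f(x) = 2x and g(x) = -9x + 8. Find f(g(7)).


g(7) = -55
f(-55) = -110

-110


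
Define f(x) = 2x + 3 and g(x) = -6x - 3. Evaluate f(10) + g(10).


f(10) = 23
g(10) = -63
Sum = -40

-40


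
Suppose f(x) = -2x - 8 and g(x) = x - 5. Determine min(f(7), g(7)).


f(7) = -22
g(7) = 2
min = -22

-22


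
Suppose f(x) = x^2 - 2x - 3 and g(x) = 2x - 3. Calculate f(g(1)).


g(1) = -1
f(-1) = 1*(-1)^2 - 2*(-1) - 3 = 0

0


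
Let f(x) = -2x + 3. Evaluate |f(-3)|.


f(-3) = 9
|9| = 9

9


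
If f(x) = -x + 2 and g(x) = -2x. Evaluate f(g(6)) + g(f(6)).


f(g(6)) = 14
g(f(6)) = 8
Sum = 22

22


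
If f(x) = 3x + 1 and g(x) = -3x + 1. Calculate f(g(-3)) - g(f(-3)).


f(g(-3)) = 31
g(f(-3)) = 25
Difference = 6

6


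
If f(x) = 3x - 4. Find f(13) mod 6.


f(13) = 35
35 mod 6 = 5

5


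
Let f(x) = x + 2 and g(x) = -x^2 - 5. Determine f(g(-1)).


g(-1) = -6
f(-6) = -4

-4


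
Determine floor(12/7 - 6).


-5


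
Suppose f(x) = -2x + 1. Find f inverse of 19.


Solve -2x + 1 = 19
x = (19 - 1) / (-2) = -9

-9


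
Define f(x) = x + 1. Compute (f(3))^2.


f(3) = 4
(4)^2 = 16

16


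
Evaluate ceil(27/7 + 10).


14


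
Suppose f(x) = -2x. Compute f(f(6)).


f(6) = -12
f(-12) = 24

24


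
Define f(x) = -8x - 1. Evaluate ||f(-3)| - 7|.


f(-3) = 23
|23| = 23
|23 - 7| = 16

16


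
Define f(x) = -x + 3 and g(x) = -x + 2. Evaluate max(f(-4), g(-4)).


7


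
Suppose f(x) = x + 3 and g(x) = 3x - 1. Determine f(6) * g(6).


f(6) = 9
g(6) = 17
Product = 153

153


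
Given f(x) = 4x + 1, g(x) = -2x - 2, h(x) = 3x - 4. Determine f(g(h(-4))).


121


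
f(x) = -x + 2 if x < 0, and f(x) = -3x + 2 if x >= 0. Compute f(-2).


-2 satisfies x < 0
f(-2) = 4

4


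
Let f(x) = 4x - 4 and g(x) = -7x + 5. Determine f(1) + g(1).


f(1) = 0
g(1) = -2
Sum = -2

-2


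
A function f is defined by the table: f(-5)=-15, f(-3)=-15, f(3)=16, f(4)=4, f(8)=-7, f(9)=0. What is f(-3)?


Reading from the table at x = -3

-15


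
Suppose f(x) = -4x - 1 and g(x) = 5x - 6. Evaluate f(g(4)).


g(4) = 14
f(14) = -57

-57


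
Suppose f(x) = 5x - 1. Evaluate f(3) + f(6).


f(3) = 14
f(6) = 29
Sum = 43

43


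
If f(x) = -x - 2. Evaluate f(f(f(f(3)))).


f(3) = -5
f(-5) = 3
f(3) = -5
f(-5) = 3

3


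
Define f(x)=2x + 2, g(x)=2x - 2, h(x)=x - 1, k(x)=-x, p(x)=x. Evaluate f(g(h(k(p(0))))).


p(0) = 0
k(0) = 0
h(0) = -1
g(-1) = -4
f(-4) = -6

-6


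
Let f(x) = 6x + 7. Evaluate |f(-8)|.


f(-8) = -41
|-41| = 41

41


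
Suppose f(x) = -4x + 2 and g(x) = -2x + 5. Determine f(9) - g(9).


f(9) = -34
g(9) = -13
Difference = -21

-21


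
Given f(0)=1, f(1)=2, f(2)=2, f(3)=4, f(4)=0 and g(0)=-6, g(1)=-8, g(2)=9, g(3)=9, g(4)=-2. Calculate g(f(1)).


f(1) = 2
g(2) = 9

9


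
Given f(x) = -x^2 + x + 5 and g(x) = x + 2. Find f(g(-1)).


5


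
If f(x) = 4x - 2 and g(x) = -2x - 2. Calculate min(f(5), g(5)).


-12


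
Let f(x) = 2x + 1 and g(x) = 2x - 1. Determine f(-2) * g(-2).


f(-2) = -3
g(-2) = -5
Product = 15

15


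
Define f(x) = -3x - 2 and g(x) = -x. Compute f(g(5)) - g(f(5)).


f(g(5)) = 13
g(f(5)) = 17
Difference = -4

-4


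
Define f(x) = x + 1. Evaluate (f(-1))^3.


0


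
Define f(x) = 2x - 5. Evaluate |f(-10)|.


f(-10) = -25
|-25| = 25

25


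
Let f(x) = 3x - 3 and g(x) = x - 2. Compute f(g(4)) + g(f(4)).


f(g(4)) = 3
g(f(4)) = 7
Sum = 10

10


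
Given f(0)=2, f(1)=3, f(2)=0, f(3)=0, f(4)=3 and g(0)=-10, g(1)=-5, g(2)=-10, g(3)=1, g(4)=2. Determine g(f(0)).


f(0) = 2
g(2) = -10

-10


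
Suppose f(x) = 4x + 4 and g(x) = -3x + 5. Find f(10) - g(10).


f(10) = 44
g(10) = -25
Difference = 69

69


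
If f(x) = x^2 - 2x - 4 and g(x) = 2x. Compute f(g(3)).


g(3) = 6
f(6) = 1*(6)^2 - 2*(6) - 4 = 20

20


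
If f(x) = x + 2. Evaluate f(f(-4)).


f(-4) = -2
f(-2) = 0

0


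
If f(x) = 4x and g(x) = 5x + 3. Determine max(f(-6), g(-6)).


f(-6) = -24
g(-6) = -27
max = -24

-24


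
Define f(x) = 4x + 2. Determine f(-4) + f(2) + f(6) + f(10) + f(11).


f(-4) = -14
f(2) = 10
f(6) = 26
f(10) = 42
f(11) = 46
Sum = 110

110


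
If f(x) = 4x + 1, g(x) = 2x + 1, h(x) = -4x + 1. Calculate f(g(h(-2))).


h(-2) = 9
g(9) = 19
f(19) = 77

77


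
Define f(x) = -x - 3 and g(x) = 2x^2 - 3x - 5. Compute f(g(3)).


-7


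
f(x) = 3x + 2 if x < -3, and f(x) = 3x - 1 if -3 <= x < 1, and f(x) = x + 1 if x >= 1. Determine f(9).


9 satisfies x >= 1
f(9) = 10

10


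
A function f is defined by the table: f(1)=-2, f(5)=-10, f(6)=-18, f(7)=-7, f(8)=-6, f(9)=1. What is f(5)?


-10


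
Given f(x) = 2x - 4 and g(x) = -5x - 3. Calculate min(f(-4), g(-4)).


f(-4) = -12
g(-4) = 17
min = -12

-12


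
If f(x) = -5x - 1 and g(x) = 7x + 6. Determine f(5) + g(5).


15


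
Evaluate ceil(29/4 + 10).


29/4 = 7.25
7.25 + 10 = 17.25
ceil(17.25) = 18

18


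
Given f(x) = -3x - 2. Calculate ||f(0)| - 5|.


f(0) = -2
|-2| = 2
|2 - 5| = 3

3


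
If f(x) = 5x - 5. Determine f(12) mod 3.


1


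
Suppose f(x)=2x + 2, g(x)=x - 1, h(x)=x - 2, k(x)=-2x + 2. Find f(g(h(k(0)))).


0


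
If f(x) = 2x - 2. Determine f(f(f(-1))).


-22


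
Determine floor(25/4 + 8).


14


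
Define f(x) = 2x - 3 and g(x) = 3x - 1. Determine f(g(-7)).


g(-7) = -22
f(-22) = -47

-47


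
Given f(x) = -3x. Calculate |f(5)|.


f(5) = -15
|-15| = 15

15


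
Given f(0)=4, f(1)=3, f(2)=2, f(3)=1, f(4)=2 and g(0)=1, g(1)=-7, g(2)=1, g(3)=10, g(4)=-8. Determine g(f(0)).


f(0) = 4
g(4) = -8

-8


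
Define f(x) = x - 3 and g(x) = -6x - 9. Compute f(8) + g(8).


f(8) = 5
g(8) = -57
Sum = -52

-52


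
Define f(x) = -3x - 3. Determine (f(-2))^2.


9


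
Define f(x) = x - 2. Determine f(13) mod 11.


0


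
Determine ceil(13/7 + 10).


12


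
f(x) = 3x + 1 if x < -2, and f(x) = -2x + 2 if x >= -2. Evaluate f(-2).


-2 satisfies x >= -2
f(-2) = 6

6


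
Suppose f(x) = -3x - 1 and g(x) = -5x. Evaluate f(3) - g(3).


5


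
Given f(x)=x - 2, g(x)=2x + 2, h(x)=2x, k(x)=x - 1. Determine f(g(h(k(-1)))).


k(-1) = -2
h(-2) = -4
g(-4) = -6
f(-6) = -8

-8


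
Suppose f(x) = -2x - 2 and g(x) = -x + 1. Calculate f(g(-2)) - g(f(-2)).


f(g(-2)) = -8
g(f(-2)) = -1
Difference = -7

-7


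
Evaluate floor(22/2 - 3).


8


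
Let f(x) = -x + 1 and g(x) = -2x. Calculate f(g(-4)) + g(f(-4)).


f(g(-4)) = -7
g(f(-4)) = -10
Sum = -17

-17


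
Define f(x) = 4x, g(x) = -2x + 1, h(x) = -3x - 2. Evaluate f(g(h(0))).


h(0) = -2
g(-2) = 5
f(5) = 20

20


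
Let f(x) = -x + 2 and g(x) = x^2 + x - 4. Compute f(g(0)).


6


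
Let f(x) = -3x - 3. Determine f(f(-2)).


f(-2) = 3
f(3) = -12

-12


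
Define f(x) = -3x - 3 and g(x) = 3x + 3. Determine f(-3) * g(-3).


f(-3) = 6
g(-3) = -6
Product = -36

-36


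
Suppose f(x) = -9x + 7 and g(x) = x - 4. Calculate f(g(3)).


g(3) = -1
f(-1) = 16

16


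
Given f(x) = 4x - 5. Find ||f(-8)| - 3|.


f(-8) = -37
|-37| = 37
|37 - 3| = 34

34


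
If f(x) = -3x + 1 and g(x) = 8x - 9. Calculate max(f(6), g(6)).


f(6) = -17
g(6) = 39
max = 39

39


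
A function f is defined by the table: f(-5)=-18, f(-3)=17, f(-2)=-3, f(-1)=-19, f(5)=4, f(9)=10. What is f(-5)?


Reading from the table at x = -5

-18


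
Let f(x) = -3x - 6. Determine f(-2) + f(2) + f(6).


f(-2) = 0
f(2) = -12
f(6) = -24
Sum = -36

-36


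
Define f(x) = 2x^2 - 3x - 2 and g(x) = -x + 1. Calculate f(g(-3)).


g(-3) = 4
f(4) = 2*(4)^2 - 3*(4) - 2 = 18

18


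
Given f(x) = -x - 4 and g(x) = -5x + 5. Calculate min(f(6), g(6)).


f(6) = -10
g(6) = -25
min = -25

-25


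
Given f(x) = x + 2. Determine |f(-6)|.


4


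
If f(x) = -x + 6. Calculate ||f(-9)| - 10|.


f(-9) = 15
|15| = 15
|15 - 10| = 5

5


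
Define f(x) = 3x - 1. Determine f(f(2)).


f(2) = 5
f(5) = 14

14


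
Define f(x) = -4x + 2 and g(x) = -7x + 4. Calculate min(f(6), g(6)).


f(6) = -22
g(6) = -38
min = -38

-38


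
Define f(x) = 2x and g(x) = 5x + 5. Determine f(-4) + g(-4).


f(-4) = -8
g(-4) = -15
Sum = -23

-23


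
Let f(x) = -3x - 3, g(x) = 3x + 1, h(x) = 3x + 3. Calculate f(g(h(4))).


h(4) = 15
g(15) = 46
f(46) = -141

-141


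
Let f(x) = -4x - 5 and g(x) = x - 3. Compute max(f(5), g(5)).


f(5) = -25
g(5) = 2
max = 2

2


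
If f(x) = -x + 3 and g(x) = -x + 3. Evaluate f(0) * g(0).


f(0) = 3
g(0) = 3
Product = 9

9


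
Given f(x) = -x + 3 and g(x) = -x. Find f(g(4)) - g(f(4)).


f(g(4)) = 7
g(f(4)) = 1
Difference = 6

6


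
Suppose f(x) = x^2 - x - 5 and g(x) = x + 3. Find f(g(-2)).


g(-2) = 1
f(1) = 1*(1)^2 - 1*(1) - 5 = -5

-5


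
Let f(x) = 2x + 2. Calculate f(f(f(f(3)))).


f(3) = 8
f(8) = 18
f(18) = 38
f(38) = 78

78


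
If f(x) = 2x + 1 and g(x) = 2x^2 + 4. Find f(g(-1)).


g(-1) = 6
f(6) = 13

13


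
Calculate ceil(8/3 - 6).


8/3 = 2.6667
2.6667 - 6 = -3.3333
ceil(-3.3333) = -3

-3


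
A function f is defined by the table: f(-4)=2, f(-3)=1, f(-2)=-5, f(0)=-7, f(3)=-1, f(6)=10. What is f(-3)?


Reading from the table at x = -3

1


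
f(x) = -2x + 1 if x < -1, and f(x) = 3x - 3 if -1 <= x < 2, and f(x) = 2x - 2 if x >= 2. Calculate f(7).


12


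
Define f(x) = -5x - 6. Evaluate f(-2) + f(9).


-47


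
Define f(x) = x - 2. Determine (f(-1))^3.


f(-1) = -3
(-3)^3 = -27

-27


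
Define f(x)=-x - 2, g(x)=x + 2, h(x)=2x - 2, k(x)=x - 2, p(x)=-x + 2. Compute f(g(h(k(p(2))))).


p(2) = 0
k(0) = -2
h(-2) = -6
g(-6) = -4
f(-4) = 2

2


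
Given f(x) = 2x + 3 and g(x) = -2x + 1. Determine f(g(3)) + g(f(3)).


f(g(3)) = -7
g(f(3)) = -17
Sum = -24

-24


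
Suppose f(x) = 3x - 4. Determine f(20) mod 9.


2


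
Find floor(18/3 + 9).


18/3 = 6
6 + 9 = 15
floor(15) = 15

15


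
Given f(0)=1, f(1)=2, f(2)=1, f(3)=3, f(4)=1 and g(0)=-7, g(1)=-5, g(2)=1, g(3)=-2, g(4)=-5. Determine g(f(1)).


1


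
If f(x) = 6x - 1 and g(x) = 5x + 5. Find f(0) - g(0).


f(0) = -1
g(0) = 5
Difference = -6

-6


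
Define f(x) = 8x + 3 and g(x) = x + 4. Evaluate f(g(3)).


g(3) = 7
f(7) = 59

59


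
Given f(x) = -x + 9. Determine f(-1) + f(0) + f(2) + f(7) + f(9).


f(-1) = 10
f(0) = 9
f(2) = 7
f(7) = 2
f(9) = 0
Sum = 28

28


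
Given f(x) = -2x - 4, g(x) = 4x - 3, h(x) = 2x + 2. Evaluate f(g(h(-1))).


h(-1) = 0
g(0) = -3
f(-3) = 2

2


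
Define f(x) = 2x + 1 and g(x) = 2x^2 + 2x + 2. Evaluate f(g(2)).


g(2) = 14
f(14) = 29

29


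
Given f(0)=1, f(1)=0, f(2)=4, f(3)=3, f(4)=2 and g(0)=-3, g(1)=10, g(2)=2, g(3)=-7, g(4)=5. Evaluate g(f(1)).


-3


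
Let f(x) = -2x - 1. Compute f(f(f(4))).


f(4) = -9
f(-9) = 17
f(17) = -35

-35


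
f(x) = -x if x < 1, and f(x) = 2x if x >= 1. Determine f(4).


4 satisfies x >= 1
f(4) = 8

8


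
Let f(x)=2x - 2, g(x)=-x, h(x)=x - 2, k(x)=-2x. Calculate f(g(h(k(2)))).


k(2) = -4
h(-4) = -6
g(-6) = 6
f(6) = 10

10


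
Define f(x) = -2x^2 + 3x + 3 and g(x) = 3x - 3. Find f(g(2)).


g(2) = 3
f(3) = (-2)*(3)^2 + 3*(3) + 3 = -6

-6


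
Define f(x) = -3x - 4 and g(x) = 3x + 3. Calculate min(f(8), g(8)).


f(8) = -28
g(8) = 27
min = -28

-28


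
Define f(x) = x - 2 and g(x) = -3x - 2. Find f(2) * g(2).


f(2) = 0
g(2) = -8
Product = 0

0


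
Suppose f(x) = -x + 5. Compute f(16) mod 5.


f(16) = -11
-11 mod 5 = 4

4


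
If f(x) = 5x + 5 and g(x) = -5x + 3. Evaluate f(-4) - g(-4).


-38


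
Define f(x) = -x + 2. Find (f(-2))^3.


f(-2) = 4
(4)^3 = 64

64


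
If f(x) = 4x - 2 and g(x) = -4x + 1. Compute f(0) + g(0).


f(0) = -2
g(0) = 1
Sum = -1

-1


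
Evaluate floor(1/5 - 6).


1/5 = 0.2
0.2 - 6 = -5.8
floor(-5.8) = -6

-6


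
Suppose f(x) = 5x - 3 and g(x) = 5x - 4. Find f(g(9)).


g(9) = 41
f(41) = 202

202


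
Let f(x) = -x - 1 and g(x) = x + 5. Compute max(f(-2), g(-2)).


f(-2) = 1
g(-2) = 3
max = 3

3


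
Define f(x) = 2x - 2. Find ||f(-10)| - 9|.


f(-10) = -22
|-22| = 22
|22 - 9| = 13

13


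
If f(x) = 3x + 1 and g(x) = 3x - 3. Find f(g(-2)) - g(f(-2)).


f(g(-2)) = -26
g(f(-2)) = -18
Difference = -8

-8


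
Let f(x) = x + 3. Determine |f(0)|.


f(0) = 3
|3| = 3

3


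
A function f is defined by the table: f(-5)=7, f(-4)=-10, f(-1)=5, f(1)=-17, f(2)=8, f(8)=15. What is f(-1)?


Reading from the table at x = -1

5


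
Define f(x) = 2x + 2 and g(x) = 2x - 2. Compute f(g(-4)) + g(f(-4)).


-32


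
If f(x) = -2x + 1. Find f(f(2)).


7


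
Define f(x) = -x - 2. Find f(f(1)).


f(1) = -3
f(-3) = 1

1


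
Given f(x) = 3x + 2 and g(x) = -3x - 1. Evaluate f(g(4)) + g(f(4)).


-80


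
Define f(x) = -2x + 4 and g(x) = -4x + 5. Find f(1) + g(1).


f(1) = 2
g(1) = 1
Sum = 3

3


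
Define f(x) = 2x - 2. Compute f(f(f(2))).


f(2) = 2
f(2) = 2
f(2) = 2

2


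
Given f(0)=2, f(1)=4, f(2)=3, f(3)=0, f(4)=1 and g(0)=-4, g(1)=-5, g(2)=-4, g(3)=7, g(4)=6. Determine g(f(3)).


f(3) = 0
g(0) = -4

-4


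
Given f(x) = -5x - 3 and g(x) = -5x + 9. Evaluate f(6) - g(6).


-12


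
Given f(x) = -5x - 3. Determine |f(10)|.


f(10) = -53
|-53| = 53

53


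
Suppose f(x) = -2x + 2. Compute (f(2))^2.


4


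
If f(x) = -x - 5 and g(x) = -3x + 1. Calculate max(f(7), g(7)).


f(7) = -12
g(7) = -20
max = -12

-12


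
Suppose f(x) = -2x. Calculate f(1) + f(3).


-8


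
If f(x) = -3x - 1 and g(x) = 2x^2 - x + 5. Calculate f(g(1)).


-19


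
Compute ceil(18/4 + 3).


8


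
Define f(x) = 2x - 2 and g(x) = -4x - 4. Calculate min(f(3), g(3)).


f(3) = 4
g(3) = -16
min = -16

-16


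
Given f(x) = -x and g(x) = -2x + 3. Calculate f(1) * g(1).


-1


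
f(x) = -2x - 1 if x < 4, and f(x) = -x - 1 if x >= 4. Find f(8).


8 satisfies x >= 4
f(8) = -9

-9


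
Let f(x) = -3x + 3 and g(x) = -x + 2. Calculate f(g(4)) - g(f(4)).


f(g(4)) = 9
g(f(4)) = 11
Difference = -2

-2


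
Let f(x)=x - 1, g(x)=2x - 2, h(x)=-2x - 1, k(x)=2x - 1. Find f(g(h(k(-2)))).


k(-2) = -5
h(-5) = 9
g(9) = 16
f(16) = 15

15


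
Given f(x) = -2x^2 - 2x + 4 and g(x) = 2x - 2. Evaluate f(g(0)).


g(0) = -2
f(-2) = (-2)*(-2)^2 - 2*(-2) + 4 = 0

0


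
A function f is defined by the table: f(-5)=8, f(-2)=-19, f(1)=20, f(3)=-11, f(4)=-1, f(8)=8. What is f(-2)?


Reading from the table at x = -2

-19


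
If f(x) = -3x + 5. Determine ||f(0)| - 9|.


4


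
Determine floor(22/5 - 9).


22/5 = 4.4
4.4 - 9 = -4.6
floor(-4.6) = -5

-5


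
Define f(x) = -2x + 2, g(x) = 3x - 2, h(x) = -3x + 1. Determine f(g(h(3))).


54


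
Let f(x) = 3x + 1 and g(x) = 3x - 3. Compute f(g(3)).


19


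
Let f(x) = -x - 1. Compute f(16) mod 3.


f(16) = -17
-17 mod 3 = 1

1


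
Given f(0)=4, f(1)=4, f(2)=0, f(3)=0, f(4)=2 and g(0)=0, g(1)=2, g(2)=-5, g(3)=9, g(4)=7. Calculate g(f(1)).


f(1) = 4
g(4) = 7

7


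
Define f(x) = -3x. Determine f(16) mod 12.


f(16) = -48
-48 mod 12 = 0

0


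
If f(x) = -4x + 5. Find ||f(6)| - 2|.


17


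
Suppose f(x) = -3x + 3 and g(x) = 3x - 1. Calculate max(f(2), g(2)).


f(2) = -3
g(2) = 5
max = 5

5


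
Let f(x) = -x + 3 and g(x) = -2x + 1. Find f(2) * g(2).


f(2) = 1
g(2) = -3
Product = -3

-3


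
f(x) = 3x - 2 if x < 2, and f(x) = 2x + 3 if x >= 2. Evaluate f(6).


6 satisfies x >= 2
f(6) = 15

15


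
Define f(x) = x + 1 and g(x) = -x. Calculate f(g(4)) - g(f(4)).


2


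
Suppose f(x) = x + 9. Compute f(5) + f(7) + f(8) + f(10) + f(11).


86


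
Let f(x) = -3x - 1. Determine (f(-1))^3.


8


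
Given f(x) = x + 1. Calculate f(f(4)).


f(4) = 5
f(5) = 6

6


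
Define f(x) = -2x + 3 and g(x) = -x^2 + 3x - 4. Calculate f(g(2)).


g(2) = -2
f(-2) = 7

7


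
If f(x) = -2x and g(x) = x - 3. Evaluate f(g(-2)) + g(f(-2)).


11


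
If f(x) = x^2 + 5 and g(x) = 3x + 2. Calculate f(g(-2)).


g(-2) = -4
f(-4) = 1*(-4)^2 + 5 = 21

21


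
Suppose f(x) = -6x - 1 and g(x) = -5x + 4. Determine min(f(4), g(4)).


f(4) = -25
g(4) = -16
min = -25

-25


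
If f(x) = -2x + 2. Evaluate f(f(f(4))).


f(4) = -6
f(-6) = 14
f(14) = -26

-26


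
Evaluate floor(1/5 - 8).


1/5 = 0.2
0.2 - 8 = -7.8
floor(-7.8) = -8

-8


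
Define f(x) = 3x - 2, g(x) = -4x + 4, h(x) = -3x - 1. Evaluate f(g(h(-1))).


-14


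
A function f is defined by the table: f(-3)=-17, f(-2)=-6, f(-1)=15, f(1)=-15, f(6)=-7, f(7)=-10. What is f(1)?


Reading from the table at x = 1

-15


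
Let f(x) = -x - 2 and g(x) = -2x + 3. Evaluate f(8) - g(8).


f(8) = -10
g(8) = -13
Difference = 3

3


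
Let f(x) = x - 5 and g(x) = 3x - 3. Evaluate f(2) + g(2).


f(2) = -3
g(2) = 3
Sum = 0

0


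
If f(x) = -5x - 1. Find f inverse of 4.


Solve -5x - 1 = 4
x = (4 + 1) / (-5) = -1

-1


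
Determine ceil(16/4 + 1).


16/4 = 4
4 + 1 = 5
ceil(5) = 5

5


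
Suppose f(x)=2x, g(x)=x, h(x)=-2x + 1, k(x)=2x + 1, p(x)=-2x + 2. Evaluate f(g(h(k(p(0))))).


p(0) = 2
k(2) = 5
h(5) = -9
g(-9) = -9
f(-9) = -18

-18


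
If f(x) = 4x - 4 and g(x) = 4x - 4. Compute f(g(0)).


-20


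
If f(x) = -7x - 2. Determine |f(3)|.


f(3) = -23
|-23| = 23

23


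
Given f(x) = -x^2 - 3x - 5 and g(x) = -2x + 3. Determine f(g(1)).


g(1) = 1
f(1) = (-1)*(1)^2 - 3*(1) - 5 = -9

-9


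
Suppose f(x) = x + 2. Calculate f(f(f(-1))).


f(-1) = 1
f(1) = 3
f(3) = 5

5


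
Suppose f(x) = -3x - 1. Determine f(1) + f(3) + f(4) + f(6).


f(1) = -4
f(3) = -10
f(4) = -13
f(6) = -19
Sum = -46

-46


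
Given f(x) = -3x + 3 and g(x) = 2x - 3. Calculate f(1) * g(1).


f(1) = 0
g(1) = -1
Product = 0

0


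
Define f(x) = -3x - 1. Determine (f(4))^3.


f(4) = -13
(-13)^3 = -2197

-2197


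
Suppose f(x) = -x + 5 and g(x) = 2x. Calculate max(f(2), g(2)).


f(2) = 3
g(2) = 4
max = 4

4


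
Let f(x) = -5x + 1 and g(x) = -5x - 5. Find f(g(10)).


g(10) = -55
f(-55) = 276

276


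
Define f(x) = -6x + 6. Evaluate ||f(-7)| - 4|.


44


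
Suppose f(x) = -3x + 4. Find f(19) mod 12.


f(19) = -53
-53 mod 12 = 7

7


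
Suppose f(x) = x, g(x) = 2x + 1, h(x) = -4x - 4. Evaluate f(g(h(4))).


h(4) = -20
g(-20) = -39
f(-39) = -39

-39


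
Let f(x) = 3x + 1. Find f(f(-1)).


f(-1) = -2
f(-2) = -5

-5


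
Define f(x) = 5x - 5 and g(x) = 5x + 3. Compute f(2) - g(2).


-8


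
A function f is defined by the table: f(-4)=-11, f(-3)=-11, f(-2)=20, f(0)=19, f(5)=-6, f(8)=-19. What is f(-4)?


Reading from the table at x = -4

-11


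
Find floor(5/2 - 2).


5/2 = 2.5
2.5 - 2 = 0.5
floor(0.5) = 0

0


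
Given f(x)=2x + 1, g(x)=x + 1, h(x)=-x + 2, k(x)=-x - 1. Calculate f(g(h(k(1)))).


k(1) = -2
h(-2) = 4
g(4) = 5
f(5) = 11

11


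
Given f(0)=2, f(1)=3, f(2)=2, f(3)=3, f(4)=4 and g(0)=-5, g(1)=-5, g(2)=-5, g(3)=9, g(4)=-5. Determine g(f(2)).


f(2) = 2
g(2) = -5

-5


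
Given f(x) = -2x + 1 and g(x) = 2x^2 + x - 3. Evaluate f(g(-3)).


g(-3) = 12
f(12) = -23

-23


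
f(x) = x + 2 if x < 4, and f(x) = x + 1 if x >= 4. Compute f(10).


10 satisfies x >= 4
f(10) = 11

11


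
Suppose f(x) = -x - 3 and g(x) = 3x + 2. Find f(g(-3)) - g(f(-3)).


2


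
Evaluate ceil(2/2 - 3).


-2


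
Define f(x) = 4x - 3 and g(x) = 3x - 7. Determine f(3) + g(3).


f(3) = 9
g(3) = 2
Sum = 11

11


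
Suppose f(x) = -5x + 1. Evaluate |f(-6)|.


31


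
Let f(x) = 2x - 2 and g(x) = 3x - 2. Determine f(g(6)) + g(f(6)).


f(g(6)) = 30
g(f(6)) = 28
Sum = 58

58


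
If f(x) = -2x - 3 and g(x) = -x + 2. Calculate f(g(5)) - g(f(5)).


f(g(5)) = 3
g(f(5)) = 15
Difference = -12

-12


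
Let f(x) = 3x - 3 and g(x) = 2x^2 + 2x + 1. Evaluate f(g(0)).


g(0) = 1
f(1) = 0

0


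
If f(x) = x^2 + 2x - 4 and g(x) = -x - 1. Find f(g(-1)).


-4


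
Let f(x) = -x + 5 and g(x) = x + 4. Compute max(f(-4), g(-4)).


f(-4) = 9
g(-4) = 0
max = 9

9


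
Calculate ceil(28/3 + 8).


28/3 = 9.3333
9.3333 + 8 = 17.3333
ceil(17.3333) = 18

18


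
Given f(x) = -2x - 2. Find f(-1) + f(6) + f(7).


f(-1) = 0
f(6) = -14
f(7) = -16
Sum = -30

-30


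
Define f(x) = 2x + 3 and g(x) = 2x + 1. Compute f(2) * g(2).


35


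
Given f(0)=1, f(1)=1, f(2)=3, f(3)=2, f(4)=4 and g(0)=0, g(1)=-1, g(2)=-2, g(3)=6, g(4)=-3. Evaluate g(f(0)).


f(0) = 1
g(1) = -1

-1


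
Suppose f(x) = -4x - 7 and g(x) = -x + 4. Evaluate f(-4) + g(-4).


f(-4) = 9
g(-4) = 8
Sum = 17

17


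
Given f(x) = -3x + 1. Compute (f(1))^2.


f(1) = -2
(-2)^2 = 4

4


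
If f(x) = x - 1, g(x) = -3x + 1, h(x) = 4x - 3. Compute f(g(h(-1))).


21


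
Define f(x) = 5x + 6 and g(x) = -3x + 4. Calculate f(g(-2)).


g(-2) = 10
f(10) = 56

56


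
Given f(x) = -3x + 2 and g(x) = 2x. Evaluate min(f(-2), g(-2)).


f(-2) = 8
g(-2) = -4
min = -4

-4


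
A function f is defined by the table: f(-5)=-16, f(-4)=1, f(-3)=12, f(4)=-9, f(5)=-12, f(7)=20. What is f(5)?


Reading from the table at x = 5

-12


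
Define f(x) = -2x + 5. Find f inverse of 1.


2


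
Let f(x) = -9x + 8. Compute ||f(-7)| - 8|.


f(-7) = 71
|71| = 71
|71 - 8| = 63

63


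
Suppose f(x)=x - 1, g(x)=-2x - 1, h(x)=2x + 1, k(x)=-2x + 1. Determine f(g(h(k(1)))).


0


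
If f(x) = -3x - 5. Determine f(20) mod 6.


f(20) = -65
-65 mod 6 = 1

1


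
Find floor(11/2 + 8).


11/2 = 5.5
5.5 + 8 = 13.5
floor(13.5) = 13

13


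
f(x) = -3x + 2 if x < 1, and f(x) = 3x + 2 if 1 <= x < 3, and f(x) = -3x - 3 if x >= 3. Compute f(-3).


-3 satisfies x < 1
f(-3) = 11

11


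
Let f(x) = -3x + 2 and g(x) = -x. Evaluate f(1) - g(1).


f(1) = -1
g(1) = -1
Difference = 0

0


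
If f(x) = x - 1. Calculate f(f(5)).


f(5) = 4
f(4) = 3

3


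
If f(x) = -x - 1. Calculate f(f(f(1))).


-2


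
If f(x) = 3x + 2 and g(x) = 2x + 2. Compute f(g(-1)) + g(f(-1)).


f(g(-1)) = 2
g(f(-1)) = 0
Sum = 2

2


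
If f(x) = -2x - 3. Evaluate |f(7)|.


f(7) = -17
|-17| = 17

17


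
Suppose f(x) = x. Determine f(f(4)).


f(4) = 4
f(4) = 4

4


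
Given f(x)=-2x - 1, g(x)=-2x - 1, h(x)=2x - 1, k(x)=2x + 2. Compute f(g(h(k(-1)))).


-3


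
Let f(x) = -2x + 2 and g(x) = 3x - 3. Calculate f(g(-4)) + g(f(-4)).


f(g(-4)) = 32
g(f(-4)) = 27
Sum = 59

59


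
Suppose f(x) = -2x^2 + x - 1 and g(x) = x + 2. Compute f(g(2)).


g(2) = 4
f(4) = (-2)*(4)^2 + 1*(4) - 1 = -29

-29


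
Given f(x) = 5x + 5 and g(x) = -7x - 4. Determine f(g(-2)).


55


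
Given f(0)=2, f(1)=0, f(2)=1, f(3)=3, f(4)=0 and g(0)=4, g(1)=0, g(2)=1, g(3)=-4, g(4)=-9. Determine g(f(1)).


f(1) = 0
g(0) = 4

4


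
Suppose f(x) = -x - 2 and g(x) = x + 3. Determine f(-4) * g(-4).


-2


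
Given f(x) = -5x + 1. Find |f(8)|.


f(8) = -39
|-39| = 39

39


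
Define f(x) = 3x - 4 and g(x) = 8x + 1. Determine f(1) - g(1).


-10


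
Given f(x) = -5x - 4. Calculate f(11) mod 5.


f(11) = -59
-59 mod 5 = 1

1


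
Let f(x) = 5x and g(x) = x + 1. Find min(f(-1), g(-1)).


f(-1) = -5
g(-1) = 0
min = -5

-5


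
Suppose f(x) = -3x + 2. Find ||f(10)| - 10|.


18


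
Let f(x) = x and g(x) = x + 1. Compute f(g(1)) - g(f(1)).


f(g(1)) = 2
g(f(1)) = 2
Difference = 0

0


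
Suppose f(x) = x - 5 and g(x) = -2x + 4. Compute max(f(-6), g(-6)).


f(-6) = -11
g(-6) = 16
max = 16

16


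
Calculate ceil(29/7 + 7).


29/7 = 4.1429
4.1429 + 7 = 11.1429
ceil(11.1429) = 12

12


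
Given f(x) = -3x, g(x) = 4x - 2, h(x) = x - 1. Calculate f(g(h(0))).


h(0) = -1
g(-1) = -6
f(-6) = 18

18


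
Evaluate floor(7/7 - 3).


7/7 = 1
1 - 3 = -2
floor(-2) = -2

-2


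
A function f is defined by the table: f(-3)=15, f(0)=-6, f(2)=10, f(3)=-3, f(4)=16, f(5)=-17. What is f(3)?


Reading from the table at x = 3

-3


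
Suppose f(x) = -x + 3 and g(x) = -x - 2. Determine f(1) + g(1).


f(1) = 2
g(1) = -3
Sum = -1

-1


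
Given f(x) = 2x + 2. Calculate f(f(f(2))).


f(2) = 6
f(6) = 14
f(14) = 30

30


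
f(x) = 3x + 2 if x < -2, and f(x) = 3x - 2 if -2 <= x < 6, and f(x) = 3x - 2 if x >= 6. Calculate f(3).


7


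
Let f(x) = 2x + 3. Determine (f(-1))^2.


f(-1) = 1
(1)^2 = 1

1


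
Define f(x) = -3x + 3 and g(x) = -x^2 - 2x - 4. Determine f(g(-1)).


12


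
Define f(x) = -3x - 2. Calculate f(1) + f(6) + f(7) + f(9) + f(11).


f(1) = -5
f(6) = -20
f(7) = -23
f(9) = -29
f(11) = -35
Sum = -112

-112


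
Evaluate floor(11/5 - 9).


11/5 = 2.2
2.2 - 9 = -6.8
floor(-6.8) = -7

-7


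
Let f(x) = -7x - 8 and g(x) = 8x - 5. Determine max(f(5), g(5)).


f(5) = -43
g(5) = 35
max = 35

35


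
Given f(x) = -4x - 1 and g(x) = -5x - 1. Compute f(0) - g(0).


f(0) = -1
g(0) = -1
Difference = 0

0


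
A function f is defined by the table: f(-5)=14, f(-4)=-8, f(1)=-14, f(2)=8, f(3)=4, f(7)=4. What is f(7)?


Reading from the table at x = 7

4


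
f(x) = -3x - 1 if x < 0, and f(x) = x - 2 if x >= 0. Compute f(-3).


-3 satisfies x < 0
f(-3) = 8

8


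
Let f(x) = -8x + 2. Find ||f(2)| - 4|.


f(2) = -14
|-14| = 14
|14 - 4| = 10

10


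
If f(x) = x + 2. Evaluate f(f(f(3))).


f(3) = 5
f(5) = 7
f(7) = 9

9


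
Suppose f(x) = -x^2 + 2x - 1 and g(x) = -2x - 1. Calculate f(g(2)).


g(2) = -5
f(-5) = (-1)*(-5)^2 + 2*(-5) - 1 = -36

-36


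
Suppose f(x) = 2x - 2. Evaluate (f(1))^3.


f(1) = 0
(0)^3 = 0

0


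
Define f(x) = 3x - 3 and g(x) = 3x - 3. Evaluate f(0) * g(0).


f(0) = -3
g(0) = -3
Product = 9

9


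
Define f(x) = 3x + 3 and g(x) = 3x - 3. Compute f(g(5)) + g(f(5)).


f(g(5)) = 39
g(f(5)) = 51
Sum = 90

90


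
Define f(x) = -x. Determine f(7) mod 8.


f(7) = -7
-7 mod 8 = 1

1


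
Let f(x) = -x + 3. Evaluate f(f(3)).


f(3) = 0
f(0) = 3

3


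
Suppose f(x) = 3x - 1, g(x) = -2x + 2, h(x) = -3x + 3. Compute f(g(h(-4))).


h(-4) = 15
g(15) = -28
f(-28) = -85

-85


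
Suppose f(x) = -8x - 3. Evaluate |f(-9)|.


69


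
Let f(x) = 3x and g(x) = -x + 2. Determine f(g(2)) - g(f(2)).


f(g(2)) = 0
g(f(2)) = -4
Difference = 4

4


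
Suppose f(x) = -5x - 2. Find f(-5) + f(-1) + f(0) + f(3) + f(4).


f(-5) = 23
f(-1) = 3
f(0) = -2
f(3) = -17
f(4) = -22
Sum = -15

-15
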